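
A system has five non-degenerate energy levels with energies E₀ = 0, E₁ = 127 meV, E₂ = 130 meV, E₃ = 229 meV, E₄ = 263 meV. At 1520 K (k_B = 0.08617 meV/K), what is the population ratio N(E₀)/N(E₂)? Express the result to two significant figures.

2.7

k_BT = 0.08617 × 1520 K = 131.0 meV.
n₀/n₂ = exp[−(E₀−E₂)/kT] = exp(−(-130 meV)/(131.0 meV)) = exp(0.9924) = 2.7.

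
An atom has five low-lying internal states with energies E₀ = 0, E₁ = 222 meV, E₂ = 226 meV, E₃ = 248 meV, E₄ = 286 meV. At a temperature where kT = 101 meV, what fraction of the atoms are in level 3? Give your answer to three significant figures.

0.0630

Eᵢ/kT = 0, 2.1980, 2.2376, 2.4554, 2.8317.
Z = Σ e^(−Eᵢ/kT) = e^(−0) + e^(−2.1980) + e^(−2.2376) + e^(−2.4554) + e^(−2.8317) = 1.0000 + 0.11102 + 0.10671 + 0.085829 + 0.058913 = 1.3625.
P₃ = e^(−E₃/kT) / Z = 0.085829/1.3625 = 0.0630.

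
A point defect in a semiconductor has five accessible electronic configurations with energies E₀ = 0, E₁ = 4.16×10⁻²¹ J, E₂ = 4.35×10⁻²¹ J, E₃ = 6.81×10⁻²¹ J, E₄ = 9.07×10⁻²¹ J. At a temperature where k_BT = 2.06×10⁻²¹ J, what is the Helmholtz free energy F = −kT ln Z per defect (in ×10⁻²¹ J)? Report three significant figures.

Eᵢ/kT = 0, 2.0194, 2.1117, 3.3058, 4.4029.
Z = Σ e^(−Eᵢ/kT) = e^(−0) + e^(−2.0194) + e^(−2.1117) + e^(−3.3058) + e^(−4.4029) = 1.0000 + 0.13274 + 0.12103 + 0.036670 + 0.012242 = 1.3027.
F = −kT ln Z = −2.06 × ln(1.3027) = −2.06 × 0.26444 = -0.545 ×10⁻²¹ J.

-0.545 ×10⁻²¹ J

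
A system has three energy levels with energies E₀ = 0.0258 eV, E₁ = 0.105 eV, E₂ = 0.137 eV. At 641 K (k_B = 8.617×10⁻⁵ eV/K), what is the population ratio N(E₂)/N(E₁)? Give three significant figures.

k_BT = 8.617×10⁻⁵ × 641 K = 0.055235 eV.
n₂/n₁ = exp[−(E₂−E₁)/kT] = exp(−(0.032 eV)/(0.055235 eV)) = exp(-0.57934) = 0.560.

0.560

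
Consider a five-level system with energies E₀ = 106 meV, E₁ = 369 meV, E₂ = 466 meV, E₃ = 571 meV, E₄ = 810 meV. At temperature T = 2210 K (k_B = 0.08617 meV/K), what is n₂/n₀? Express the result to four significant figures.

0.1510

k_BT = 0.08617 × 2210 K = 190.436 meV.
n₂/n₀ = exp[−(E₂−E₀)/kT] = exp(−(360 meV)/(190.436 meV)) = exp(-1.89040) = 0.1510.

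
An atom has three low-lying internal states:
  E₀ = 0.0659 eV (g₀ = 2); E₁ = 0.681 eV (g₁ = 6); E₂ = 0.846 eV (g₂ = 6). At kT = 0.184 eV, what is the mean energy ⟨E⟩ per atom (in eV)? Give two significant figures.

0.15 eV

Eᵢ/kT = 0.3582, 3.701, 4.598.
Z = Σ gᵢe^(−Eᵢ/kT) = 2·e^(−0.3582) + 6·e^(−3.701) + 6·e^(−4.598) = 1.398 + 0.1482 + 0.06043 = 1.607.
⟨E⟩ = Σ Eᵢ gᵢe^(−Eᵢ/kT) / Z = (0.0659·1.398 + 0.681·0.1482 + 0.846·0.06043) / 1.607 = 0.15 eV.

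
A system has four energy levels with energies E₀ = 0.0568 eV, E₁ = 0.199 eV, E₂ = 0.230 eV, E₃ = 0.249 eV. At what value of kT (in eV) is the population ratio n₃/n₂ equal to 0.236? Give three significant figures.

n₃/n₂ = exp[−(E₃−E₂)/kT] = 0.236.
⇒ (E₃−E₂)/kT = ln(1/0.236) = ln(4.2373) = 1.4439.
kT = 0.019 eV / 1.4439 = 0.0132 eV.

0.0132 eV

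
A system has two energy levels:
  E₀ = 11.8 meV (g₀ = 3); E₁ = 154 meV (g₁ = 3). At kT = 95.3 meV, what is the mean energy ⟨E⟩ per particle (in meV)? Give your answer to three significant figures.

37.9 meV

Eᵢ/kT = 0.12382, 1.6159.
Z = Σ gᵢe^(−Eᵢ/kT) = 3·e^(−0.12382) + 3·e^(−1.6159) = 2.6506 + 0.59614 = 3.2467.
⟨E⟩ = Σ Eᵢ gᵢe^(−Eᵢ/kT) / Z = (11.8·2.6506 + 154·0.59614) / 3.2467 = 37.9 meV.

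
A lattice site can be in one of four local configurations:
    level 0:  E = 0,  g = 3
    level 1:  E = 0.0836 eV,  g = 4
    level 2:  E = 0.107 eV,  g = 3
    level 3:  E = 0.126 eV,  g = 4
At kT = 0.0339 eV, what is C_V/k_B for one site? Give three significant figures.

1.11

Eᵢ/kT = 0, 2.4661, 3.1563, 3.7168.
Z = Σ gᵢe^(−Eᵢ/kT) = 3·e^(−0) + 4·e^(−2.4661) + 3·e^(−3.1563) + 4·e^(−3.7168) = 3.0000 + 0.33966 + 0.12775 + 0.097247 = 3.5647.
⟨E⟩ = 0.015238 eV, ⟨E²⟩ = 0.0015093 eV².
C_V/k_B = (⟨E²⟩ − ⟨E⟩²)/(kT)² = (0.0015093 − 0.00023220)/0.0011492 = 1.11.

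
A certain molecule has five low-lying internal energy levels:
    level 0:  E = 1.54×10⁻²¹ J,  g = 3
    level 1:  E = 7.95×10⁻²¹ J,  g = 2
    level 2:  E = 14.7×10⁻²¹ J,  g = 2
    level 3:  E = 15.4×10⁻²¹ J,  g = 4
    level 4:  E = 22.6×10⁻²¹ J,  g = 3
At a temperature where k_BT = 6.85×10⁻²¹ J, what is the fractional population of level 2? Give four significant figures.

Eᵢ/kT = 0.224818, 1.16058, 2.14599, 2.24818, 3.29927.
Z = Σ gᵢe^(−Eᵢ/kT) = 3·e^(−0.224818) + 2·e^(−1.16058) + 2·e^(−2.14599) + 4·e^(−2.24818) + 3·e^(−3.29927) = 2.39598 + 0.626609 + 0.233904 + 0.422365 + 0.110730 = 3.78959.
P₂ = g₂ e^(−E₂/kT) / Z = 0.233904/3.78959 = 0.06172.

0.06172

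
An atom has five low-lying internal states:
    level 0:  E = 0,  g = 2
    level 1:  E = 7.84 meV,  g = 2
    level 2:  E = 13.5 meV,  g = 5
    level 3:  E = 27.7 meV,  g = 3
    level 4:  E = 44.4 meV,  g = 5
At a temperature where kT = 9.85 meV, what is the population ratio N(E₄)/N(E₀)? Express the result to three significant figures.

0.0276

n₄/n₀ = (g₄/g₀) exp[−(E₄−E₀)/kT] = (5/2) × exp(−(44.4 meV)/(9.85 meV)) = (5/2) × exp(-4.5076) = 0.0276.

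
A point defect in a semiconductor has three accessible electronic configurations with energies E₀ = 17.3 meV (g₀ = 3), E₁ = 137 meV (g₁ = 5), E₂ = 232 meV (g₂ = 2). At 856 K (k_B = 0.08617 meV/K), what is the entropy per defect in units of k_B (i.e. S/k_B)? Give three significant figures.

k_BT = 0.08617 × 856 K = 73.762 meV.
Eᵢ/kT = 0.23454, 1.8573, 3.1453.
Z = Σ gᵢe^(−Eᵢ/kT) = 3·e^(−0.23454) + 5·e^(−1.8573) + 2·e^(−3.1453) = 2.3728 + 0.78047 + 0.086108 = 3.2394.
⟨E⟩ = Σ EᵢPᵢ = 51.846 meV.
S/k_B = ln Z + ⟨E⟩/kT = ln(3.2394) + 51.846/73.762 = 1.1754 + 0.70288 = 1.88.

1.88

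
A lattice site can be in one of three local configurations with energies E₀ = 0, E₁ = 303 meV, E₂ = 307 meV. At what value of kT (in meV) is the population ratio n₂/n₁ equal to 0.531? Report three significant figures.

n₂/n₁ = exp[−(E₂−E₁)/kT] = 0.531.
⇒ (E₂−E₁)/kT = ln(1/0.531) = ln(1.8832) = 0.63297.
kT = 4 meV / 0.63297 = 6.32 meV.

6.32 meV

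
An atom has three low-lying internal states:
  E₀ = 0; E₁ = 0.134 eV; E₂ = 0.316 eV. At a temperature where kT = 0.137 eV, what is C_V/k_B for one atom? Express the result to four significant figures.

Eᵢ/kT = 0, 0.978102, 2.30657.
Z = Σ e^(−Eᵢ/kT) = e^(−0) + e^(−0.978102) + e^(−2.30657) = 1.00000 + 0.376024 + 0.0996023 = 1.47563.
⟨E⟩ = 0.0554757 eV, ⟨E²⟩ = 0.0113157 eV².
C_V/k_B = (⟨E²⟩ − ⟨E⟩²)/(kT)² = (0.0113157 − 0.00307755)/0.0187690 = 0.4389.

0.4389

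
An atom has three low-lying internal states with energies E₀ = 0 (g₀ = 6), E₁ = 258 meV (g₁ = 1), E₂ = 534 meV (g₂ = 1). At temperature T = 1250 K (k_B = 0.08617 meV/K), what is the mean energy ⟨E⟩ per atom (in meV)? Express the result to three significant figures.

k_BT = 0.08617 × 1250 K = 107.71 meV.
Eᵢ/kT = 0, 2.3953, 4.9578.
Z = Σ gᵢe^(−Eᵢ/kT) = 6·e^(−0) + 1·e^(−2.3953) + 1·e^(−4.9578) = 6.0000 + 0.091145 + 0.0070284 = 6.0982.
⟨E⟩ = Σ Eᵢ gᵢe^(−Eᵢ/kT) / Z = (0·6.0000 + 258·0.091145 + 534·0.0070284) / 6.0982 = 4.47 meV.

4.47 meV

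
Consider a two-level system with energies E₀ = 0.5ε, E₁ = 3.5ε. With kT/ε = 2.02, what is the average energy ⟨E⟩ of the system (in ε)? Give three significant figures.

1.05 ε

Eᵢ/kT = 0.24752, 1.7327.
Z = Σ e^(−Eᵢ/kT) = e^(−0.24752) + e^(−1.7327) = 0.78073 + 0.17681 = 0.95754.
⟨E⟩ = Σ Eᵢ e^(−Eᵢ/kT) / Z = (0.5·0.78073 + 3.5·0.17681) / 0.95754 = 1.05 ε.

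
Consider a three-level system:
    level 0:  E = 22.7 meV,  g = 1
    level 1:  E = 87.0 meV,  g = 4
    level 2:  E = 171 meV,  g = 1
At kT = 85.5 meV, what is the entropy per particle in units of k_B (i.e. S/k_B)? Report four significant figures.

1.682

Eᵢ/kT = 0.265497, 1.01754, 2.00000.
Z = Σ gᵢe^(−Eᵢ/kT) = 1·e^(−0.265497) + 4·e^(−1.01754) + 1·e^(−2.00000) = 0.766825 + 1.44593 + 0.135335 = 2.34809.
⟨E⟩ = Σ EᵢPᵢ = 70.8427 meV.
S/k_B = ln Z + ⟨E⟩/kT = ln(2.34809) + 70.8427/85.5 = 0.853602 + 0.828570 = 1.682.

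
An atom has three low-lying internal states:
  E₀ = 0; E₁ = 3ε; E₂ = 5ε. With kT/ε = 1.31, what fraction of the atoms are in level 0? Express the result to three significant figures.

Eᵢ/kT = 0, 2.2901, 3.8168.
Z = Σ e^(−Eᵢ/kT) = e^(−0) + e^(−2.2901) + e^(−3.8168) = 1.0000 + 0.10126 + 0.021998 = 1.1233.
P₀ = e^(−E₀/kT) / Z = 1.0000/1.1233 = 0.890.

0.890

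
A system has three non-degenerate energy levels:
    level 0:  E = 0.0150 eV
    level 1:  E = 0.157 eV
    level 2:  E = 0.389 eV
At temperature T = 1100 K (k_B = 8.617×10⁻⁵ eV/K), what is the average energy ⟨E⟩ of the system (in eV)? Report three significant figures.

0.0464 eV

k_BT = 8.617×10⁻⁵ × 1100 K = 0.094787 eV.
Eᵢ/kT = 0.15825, 1.6563, 4.1039.
Z = Σ e^(−Eᵢ/kT) = e^(−0.15825) + e^(−1.6563) + e^(−4.1039) = 0.85364 + 0.19084 + 0.016508 = 1.0610.
⟨E⟩ = Σ Eᵢ e^(−Eᵢ/kT) / Z = (0.0150·0.85364 + 0.157·0.19084 + 0.389·0.016508) / 1.0610 = 0.0464 eV.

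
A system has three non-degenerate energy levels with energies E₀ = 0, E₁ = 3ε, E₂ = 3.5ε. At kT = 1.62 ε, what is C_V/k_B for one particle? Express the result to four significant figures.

Eᵢ/kT = 0, 1.85185, 2.16049.
Z = Σ e^(−Eᵢ/kT) = e^(−0) + e^(−1.85185) + e^(−2.16049) = 1.00000 + 0.156947 + 0.115269 = 1.27222.
⟨E⟩ = 0.687210 ε, ⟨E²⟩ = 2.22019 ε².
C_V/k_B = (⟨E²⟩ − ⟨E⟩²)/(kT)² = (2.22019 − 0.472258)/2.62440 = 0.6660.

0.6660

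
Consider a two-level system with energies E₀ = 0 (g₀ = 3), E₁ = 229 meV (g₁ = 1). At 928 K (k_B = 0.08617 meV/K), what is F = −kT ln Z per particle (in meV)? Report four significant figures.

-89.36 meV

k_BT = 0.08617 × 928 K = 79.9658 meV.
Eᵢ/kT = 0, 2.86372.
Z = Σ gᵢe^(−Eᵢ/kT) = 3·e^(−0) + 1·e^(−2.86372) = 3.00000 + 0.0570561 = 3.05706.
F = −kT ln Z = −79.9658 × ln(3.05706) = −79.9658 × 1.11745 = -89.36 meV.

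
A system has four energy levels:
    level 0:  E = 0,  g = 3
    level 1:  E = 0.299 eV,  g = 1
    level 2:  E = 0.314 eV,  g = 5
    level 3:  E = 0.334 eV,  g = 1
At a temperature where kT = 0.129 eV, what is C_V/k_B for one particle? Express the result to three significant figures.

0.835

Eᵢ/kT = 0, 2.3178, 2.4341, 2.5891.
Z = Σ gᵢe^(−Eᵢ/kT) = 3·e^(−0) + 1·e^(−2.3178) + 5·e^(−2.4341) + 1·e^(−2.5891) = 3.0000 + 0.098490 + 0.43838 + 0.075088 = 3.6120.
⟨E⟩ = 0.053206 eV, ⟨E²⟩ = 0.016723 eV².
C_V/k_B = (⟨E²⟩ − ⟨E⟩²)/(kT)² = (0.016723 − 0.0028309)/0.016641 = 0.835.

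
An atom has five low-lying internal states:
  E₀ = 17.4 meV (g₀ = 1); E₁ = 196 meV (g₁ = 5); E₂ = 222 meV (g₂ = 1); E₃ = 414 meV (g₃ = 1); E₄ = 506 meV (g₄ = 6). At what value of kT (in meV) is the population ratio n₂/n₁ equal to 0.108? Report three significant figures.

n₂/n₁ = (g₂/g₁) exp[−(E₂−E₁)/kT] = 0.108.
⇒ (E₂−E₁)/kT = ln((1/5)/0.108) = ln(1.8519) = 0.61621.
kT = 26 meV / 0.61621 = 42.2 meV.

42.2 meV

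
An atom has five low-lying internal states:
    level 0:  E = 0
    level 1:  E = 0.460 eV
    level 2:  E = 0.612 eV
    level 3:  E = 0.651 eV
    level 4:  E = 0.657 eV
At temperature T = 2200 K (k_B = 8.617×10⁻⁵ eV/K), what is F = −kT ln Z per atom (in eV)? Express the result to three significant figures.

k_BT = 8.617×10⁻⁵ × 2200 K = 0.18957 eV.
Eᵢ/kT = 0, 2.4265, 3.2284, 3.4341, 3.4657.
Z = Σ e^(−Eᵢ/kT) = e^(−0) + e^(−2.4265) + e^(−3.2284) + e^(−3.4341) + e^(−3.4657) = 1.0000 + 0.088346 + 0.039621 + 0.032254 + 0.031251 = 1.1915.
F = −kT ln Z = −0.18957 × ln(1.1915) = −0.18957 × 0.17521 = -0.0332 eV.

-0.0332 eV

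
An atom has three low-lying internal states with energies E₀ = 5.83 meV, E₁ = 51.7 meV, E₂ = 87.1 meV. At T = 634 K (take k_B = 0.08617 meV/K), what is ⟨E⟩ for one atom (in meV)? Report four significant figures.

k_BT = 0.08617 × 634 K = 54.6318 meV.
Eᵢ/kT = 0.106714, 0.946335, 1.59431.
Z = Σ e^(−Eᵢ/kT) = e^(−0.106714) + e^(−0.946335) + e^(−1.59431) = 0.898783 + 0.388161 + 0.203049 = 1.48999.
⟨E⟩ = Σ Eᵢ e^(−Eᵢ/kT) / Z = (5.83·0.898783 + 51.7·0.388161 + 87.1·0.203049) / 1.48999 = 28.85 meV.

28.85 meV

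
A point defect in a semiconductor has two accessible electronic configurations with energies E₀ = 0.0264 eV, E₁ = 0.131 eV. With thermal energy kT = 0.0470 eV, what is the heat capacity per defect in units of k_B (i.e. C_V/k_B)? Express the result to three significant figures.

Eᵢ/kT = 0.56170, 2.7872.
Z = Σ e^(−Eᵢ/kT) = e^(−0.56170) + e^(−2.7872) = 0.57024 + 0.061593 = 0.63183.
⟨E⟩ = 0.036597 eV, ⟨E²⟩ = 0.0023019 eV².
C_V/k_B = (⟨E²⟩ − ⟨E⟩²)/(kT)² = (0.0023019 − 0.0013393)/0.0022090 = 0.436.

0.436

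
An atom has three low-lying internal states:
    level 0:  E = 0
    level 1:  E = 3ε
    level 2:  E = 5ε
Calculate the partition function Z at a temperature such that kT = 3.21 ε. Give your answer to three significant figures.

Z = 1.60

Eᵢ/kT = 0, 0.93458, 1.5576.
Z = Σ e^(−Eᵢ/kT) = e^(−0) + e^(−0.93458) + e^(−1.5576) = 1.0000 + 0.39275 + 0.21064 = 1.6034.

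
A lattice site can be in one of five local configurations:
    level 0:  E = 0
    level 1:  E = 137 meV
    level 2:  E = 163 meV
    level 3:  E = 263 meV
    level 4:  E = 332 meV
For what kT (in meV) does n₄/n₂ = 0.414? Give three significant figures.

n₄/n₂ = exp[−(E₄−E₂)/kT] = 0.414.
⇒ (E₄−E₂)/kT = ln(1/0.414) = ln(2.4155) = 0.88191.
kT = 169 meV / 0.88191 = 192 meV.

192 meV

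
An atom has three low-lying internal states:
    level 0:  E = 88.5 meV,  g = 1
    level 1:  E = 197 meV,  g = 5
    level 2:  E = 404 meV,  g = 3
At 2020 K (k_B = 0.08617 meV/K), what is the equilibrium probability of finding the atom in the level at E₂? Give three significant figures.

0.117

k_BT = 0.08617 × 2020 K = 174.06 meV.
Eᵢ/kT = 0.50845, 1.1318, 2.3210.
Z = Σ gᵢe^(−Eᵢ/kT) = 1·e^(−0.50845) + 5·e^(−1.1318) + 3·e^(−2.3210) = 0.60143 + 1.6123 + 0.29453 = 2.5083.
P₂ = g₂ e^(−E₂/kT) / Z = 0.29453/2.5083 = 0.117.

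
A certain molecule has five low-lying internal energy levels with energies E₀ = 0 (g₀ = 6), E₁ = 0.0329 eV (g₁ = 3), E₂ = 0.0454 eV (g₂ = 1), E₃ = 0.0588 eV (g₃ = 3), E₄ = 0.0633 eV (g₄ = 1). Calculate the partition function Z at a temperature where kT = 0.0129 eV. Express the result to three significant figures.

Eᵢ/kT = 0, 2.5504, 3.5194, 4.5581, 4.9070.
Z = Σ gᵢe^(−Eᵢ/kT) = 6·e^(−0) + 3·e^(−2.5504) + 1·e^(−3.5194) + 3·e^(−4.5581) + 1·e^(−4.9070) = 6.0000 + 0.23415 + 0.029617 + 0.031446 + 0.0073946 = 6.3026.

Z = 6.30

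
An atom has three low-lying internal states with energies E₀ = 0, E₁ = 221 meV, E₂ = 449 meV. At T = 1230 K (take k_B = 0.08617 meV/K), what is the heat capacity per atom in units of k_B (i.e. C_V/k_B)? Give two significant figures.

k_BT = 0.08617 × 1230 K = 106.0 meV.
Eᵢ/kT = 0, 2.085, 4.236.
Z = Σ e^(−Eᵢ/kT) = e^(−0) + e^(−2.085) + e^(−4.236) = 1.000 + 0.1243 + 0.01447 = 1.139.
⟨E⟩ = 29.82 meV, ⟨E²⟩ = 7891 meV².
C_V/k_B = (⟨E²⟩ − ⟨E⟩²)/(kT)² = (7891 − 889.2)/11240 = 0.62.

0.62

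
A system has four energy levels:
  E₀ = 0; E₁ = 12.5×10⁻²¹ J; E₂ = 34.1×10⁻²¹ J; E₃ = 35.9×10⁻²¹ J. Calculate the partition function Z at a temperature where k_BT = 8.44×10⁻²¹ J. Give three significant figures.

Eᵢ/kT = 0, 1.4810, 4.0403, 4.2536.
Z = Σ e^(−Eᵢ/kT) = e^(−0) + e^(−1.4810) + e^(−4.0403) + e^(−4.2536) = 1.0000 + 0.22741 + 0.017592 + 0.014213 = 1.2592.

Z = 1.26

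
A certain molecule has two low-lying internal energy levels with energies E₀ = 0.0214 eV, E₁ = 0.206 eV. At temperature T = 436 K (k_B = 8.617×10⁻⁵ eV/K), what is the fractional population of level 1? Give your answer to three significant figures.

0.00729

k_BT = 8.617×10⁻⁵ × 436 K = 0.037570 eV.
Eᵢ/kT = 0.56960, 5.4831.
Z = Σ e^(−Eᵢ/kT) = e^(−0.56960) + e^(−5.4831) = 0.56575 + 0.0041564 = 0.56991.
P₁ = e^(−E₁/kT) / Z = 0.0041564/0.56991 = 0.00729.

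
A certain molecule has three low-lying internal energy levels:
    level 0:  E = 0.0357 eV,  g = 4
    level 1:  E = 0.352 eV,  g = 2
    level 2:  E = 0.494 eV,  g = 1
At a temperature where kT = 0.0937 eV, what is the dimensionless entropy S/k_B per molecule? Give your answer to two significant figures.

1.5

Eᵢ/kT = 0.3810, 3.757, 5.272.
Z = Σ gᵢe^(−Eᵢ/kT) = 4·e^(−0.3810) + 2·e^(−3.757) + 1·e^(−5.272) = 2.733 + 0.04671 + 0.005133 = 2.785.
⟨E⟩ = Σ EᵢPᵢ = 0.04185 eV.
S/k_B = ln Z + ⟨E⟩/kT = ln(2.785) + 0.04185/0.0937 = 1.024 + 0.4466 = 1.5.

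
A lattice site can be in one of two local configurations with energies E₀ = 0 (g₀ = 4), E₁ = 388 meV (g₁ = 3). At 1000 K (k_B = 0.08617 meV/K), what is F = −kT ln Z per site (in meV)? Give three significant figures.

-120 meV

k_BT = 0.08617 × 1000 K = 86.170 meV.
Eᵢ/kT = 0, 4.5027.
Z = Σ gᵢe^(−Eᵢ/kT) = 4·e^(−0) + 3·e^(−4.5027) = 4.0000 + 0.033237 = 4.0332.
F = −kT ln Z = −86.170 × ln(4.0332) = −86.170 × 1.3946 = -120 meV.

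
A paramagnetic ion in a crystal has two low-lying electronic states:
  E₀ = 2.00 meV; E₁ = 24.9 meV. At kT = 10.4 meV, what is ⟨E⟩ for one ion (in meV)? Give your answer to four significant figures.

Eᵢ/kT = 0.192308, 2.39423.
Z = Σ e^(−Eᵢ/kT) = e^(−0.192308) + e^(−2.39423) = 0.825053 + 0.0912429 = 0.916296.
⟨E⟩ = Σ Eᵢ e^(−Eᵢ/kT) / Z = (2.00·0.825053 + 24.9·0.0912429) / 0.916296 = 4.280 meV.

4.280 meV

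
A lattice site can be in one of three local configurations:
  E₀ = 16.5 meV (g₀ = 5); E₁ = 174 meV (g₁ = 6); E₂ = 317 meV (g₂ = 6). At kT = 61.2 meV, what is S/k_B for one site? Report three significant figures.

1.96

Eᵢ/kT = 0.26961, 2.8431, 5.1797.
Z = Σ gᵢe^(−Eᵢ/kT) = 5·e^(−0.26961) + 6·e^(−2.8431) + 6·e^(−5.1797) = 3.8184 + 0.34947 + 0.033778 = 4.2016.
⟨E⟩ = Σ EᵢPᵢ = 32.016 meV.
S/k_B = ln Z + ⟨E⟩/kT = ln(4.2016) + 32.016/61.2 = 1.4355 + 0.52314 = 1.96.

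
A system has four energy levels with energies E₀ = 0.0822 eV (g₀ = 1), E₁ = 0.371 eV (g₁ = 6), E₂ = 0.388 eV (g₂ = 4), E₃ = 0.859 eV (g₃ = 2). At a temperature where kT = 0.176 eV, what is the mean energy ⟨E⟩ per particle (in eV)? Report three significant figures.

Eᵢ/kT = 0.46705, 2.1080, 2.2045, 4.8807.
Z = Σ gᵢe^(−Eᵢ/kT) = 1·e^(−0.46705) + 6·e^(−2.1080) + 4·e^(−2.2045) + 2·e^(−4.8807) = 0.62685 + 0.72888 + 0.44122 + 0.015183 = 1.8121.
⟨E⟩ = Σ Eᵢ gᵢe^(−Eᵢ/kT) / Z = (0.0822·0.62685 + 0.371·0.72888 + 0.388·0.44122 + 0.859·0.015183) / 1.8121 = 0.279 eV.

0.279 eV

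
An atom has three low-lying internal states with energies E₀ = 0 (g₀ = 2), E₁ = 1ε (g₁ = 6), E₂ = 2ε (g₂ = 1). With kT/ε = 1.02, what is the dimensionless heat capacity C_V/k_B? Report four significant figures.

0.2963

Eᵢ/kT = 0, 0.980392, 1.96078.
Z = Σ gᵢe^(−Eᵢ/kT) = 2·e^(−0) + 6·e^(−0.980392) + 1·e^(−1.96078) = 2.00000 + 2.25098 + 0.140749 = 4.39173.
⟨E⟩ = 0.576647 ε, ⟨E²⟩ = 0.640744 ε².
C_V/k_B = (⟨E²⟩ − ⟨E⟩²)/(kT)² = (0.640744 − 0.332522)/1.04040 = 0.2963.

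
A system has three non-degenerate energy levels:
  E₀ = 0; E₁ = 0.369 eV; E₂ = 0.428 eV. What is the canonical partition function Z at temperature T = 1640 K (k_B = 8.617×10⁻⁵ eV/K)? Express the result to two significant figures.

Z = 1.1

k_BT = 8.617×10⁻⁵ × 1640 K = 0.1413 eV.
Eᵢ/kT = 0, 2.611, 3.029.
Z = Σ e^(−Eᵢ/kT) = e^(−0) + e^(−2.611) + e^(−3.029) = 1.000 + 0.07346 + 0.04836 = 1.122.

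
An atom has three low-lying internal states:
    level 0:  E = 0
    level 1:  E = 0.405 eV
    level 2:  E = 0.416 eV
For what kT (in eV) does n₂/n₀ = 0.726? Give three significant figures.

1.30 eV

n₂/n₀ = exp[−(E₂−E₀)/kT] = 0.726.
⇒ (E₂−E₀)/kT = ln(1/0.726) = ln(1.3774) = 0.32020.
kT = 0.416 eV / 0.32020 = 1.30 eV.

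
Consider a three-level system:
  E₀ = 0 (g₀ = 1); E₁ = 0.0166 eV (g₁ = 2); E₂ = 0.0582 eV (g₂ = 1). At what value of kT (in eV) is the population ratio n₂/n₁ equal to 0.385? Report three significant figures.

n₂/n₁ = (g₂/g₁) exp[−(E₂−E₁)/kT] = 0.385.
⇒ (E₂−E₁)/kT = ln((1/2)/0.385) = ln(1.2987) = 0.26136.
kT = 0.0416 eV / 0.26136 = 0.159 eV.

0.159 eV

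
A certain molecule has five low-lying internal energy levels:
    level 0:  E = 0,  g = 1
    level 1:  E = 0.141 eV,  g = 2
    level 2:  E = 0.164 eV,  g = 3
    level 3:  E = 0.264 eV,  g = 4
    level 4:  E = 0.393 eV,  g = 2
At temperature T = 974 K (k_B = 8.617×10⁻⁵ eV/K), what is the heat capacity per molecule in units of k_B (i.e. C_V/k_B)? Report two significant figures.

1.3

k_BT = 8.617×10⁻⁵ × 974 K = 0.08393 eV.
Eᵢ/kT = 0, 1.680, 1.954, 3.145, 4.682.
Z = Σ gᵢe^(−Eᵢ/kT) = 1·e^(−0) + 2·e^(−1.680) + 3·e^(−1.954) + 4·e^(−3.145) + 2·e^(−4.682) = 1.000 + 0.3727 + 0.4251 + 0.1723 + 0.01852 = 1.989.
⟨E⟩ = 0.08800 eV, ⟨E²⟩ = 0.01695 eV².
C_V/k_B = (⟨E²⟩ − ⟨E⟩²)/(kT)² = (0.01695 − 0.007744)/0.007044 = 1.3.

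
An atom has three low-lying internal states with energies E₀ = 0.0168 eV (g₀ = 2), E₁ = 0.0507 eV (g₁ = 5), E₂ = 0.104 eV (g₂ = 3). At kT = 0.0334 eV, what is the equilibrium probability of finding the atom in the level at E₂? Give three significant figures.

0.0547

Eᵢ/kT = 0.50299, 1.5180, 3.1138.
Z = Σ gᵢe^(−Eᵢ/kT) = 2·e^(−0.50299) + 5·e^(−1.5180) + 3·e^(−3.1138) = 1.2094 + 1.0957 + 0.13330 = 2.4384.
P₂ = g₂ e^(−E₂/kT) / Z = 0.13330/2.4384 = 0.0547.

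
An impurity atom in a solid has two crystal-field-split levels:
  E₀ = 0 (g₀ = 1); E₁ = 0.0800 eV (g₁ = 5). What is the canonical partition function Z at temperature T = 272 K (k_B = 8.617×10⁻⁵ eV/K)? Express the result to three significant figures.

Z = 1.16

k_BT = 8.617×10⁻⁵ × 272 K = 0.023438 eV.
Eᵢ/kT = 0, 3.4133.
Z = Σ gᵢe^(−Eᵢ/kT) = 1·e^(−0) + 5·e^(−3.4133) = 1.0000 + 0.16466 = 1.1647.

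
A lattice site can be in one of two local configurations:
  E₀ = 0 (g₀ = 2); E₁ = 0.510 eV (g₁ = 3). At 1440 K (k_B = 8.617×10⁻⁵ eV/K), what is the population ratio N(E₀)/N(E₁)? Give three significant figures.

k_BT = 8.617×10⁻⁵ × 1440 K = 0.12408 eV.
n₀/n₁ = (g₀/g₁) exp[−(E₀−E₁)/kT] = (2/3) × exp(−(-0.510 eV)/(0.12408 eV)) = (2/3) × exp(4.1103) = 40.6.

40.6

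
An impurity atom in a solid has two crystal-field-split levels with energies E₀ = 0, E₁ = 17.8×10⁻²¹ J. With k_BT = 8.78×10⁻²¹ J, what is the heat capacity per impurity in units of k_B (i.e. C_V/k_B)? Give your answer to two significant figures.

Eᵢ/kT = 0, 2.027.
Z = Σ e^(−Eᵢ/kT) = e^(−0) + e^(−2.027) = 1.000 + 0.1317 = 1.132.
⟨E⟩ = 2.071, ⟨E²⟩ = 36.86.
C_V/k_B = (⟨E²⟩ − ⟨E⟩²)/(kT)² = (36.86 − 4.289)/77.09 = 0.42.

0.42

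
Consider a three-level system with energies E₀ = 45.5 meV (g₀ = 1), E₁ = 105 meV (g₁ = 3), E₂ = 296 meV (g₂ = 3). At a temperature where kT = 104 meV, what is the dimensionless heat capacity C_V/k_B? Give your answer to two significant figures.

0.42

Eᵢ/kT = 0.4375, 1.010, 2.846.
Z = Σ gᵢe^(−Eᵢ/kT) = 1·e^(−0.4375) + 3·e^(−1.010) + 3·e^(−2.846) = 0.6456 + 1.093 + 0.1742 = 1.913.
⟨E⟩ = 102.3 meV, ⟨E²⟩ = 14980 meV².
C_V/k_B = (⟨E²⟩ − ⟨E⟩²)/(kT)² = (14980 − 10470)/10820 = 0.42.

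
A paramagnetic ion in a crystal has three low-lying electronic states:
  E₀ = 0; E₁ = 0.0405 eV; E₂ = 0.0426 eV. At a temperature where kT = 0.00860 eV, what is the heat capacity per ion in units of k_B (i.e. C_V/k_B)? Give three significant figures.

0.361

Eᵢ/kT = 0, 4.7093, 4.9535.
Z = Σ e^(−Eᵢ/kT) = e^(−0) + e^(−4.7093) + e^(−4.9535) = 1.0000 + 0.0090111 + 0.0070587 = 1.0161.
⟨E⟩ = 0.00065510 eV, ⟨E²⟩ = 0.000027153 eV².
C_V/k_B = (⟨E²⟩ − ⟨E⟩²)/(kT)² = (0.000027153 − 0.00000042916)/0.000073960 = 0.361.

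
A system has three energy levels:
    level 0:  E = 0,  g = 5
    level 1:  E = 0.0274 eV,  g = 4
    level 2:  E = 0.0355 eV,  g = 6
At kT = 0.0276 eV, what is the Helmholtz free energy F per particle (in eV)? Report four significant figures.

-0.05787 eV

Eᵢ/kT = 0, 0.992754, 1.28623.
Z = Σ gᵢe^(−Eᵢ/kT) = 5·e^(−0) + 4·e^(−0.992754) + 6·e^(−1.28623) = 5.00000 + 1.48222 + 1.65786 = 8.14008.
F = −kT ln Z = −0.0276 × ln(8.14008) = −0.0276 × 2.09680 = -0.05787 eV.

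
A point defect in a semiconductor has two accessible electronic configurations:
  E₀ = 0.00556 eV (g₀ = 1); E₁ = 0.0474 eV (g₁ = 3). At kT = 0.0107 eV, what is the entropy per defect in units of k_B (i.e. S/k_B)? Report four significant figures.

0.2801

Eᵢ/kT = 0.519626, 4.42991.
Z = Σ gᵢe^(−Eᵢ/kT) = 1·e^(−0.519626) + 3·e^(−4.42991) = 0.594743 + 0.0357467 = 0.630490.
⟨E⟩ = Σ EᵢPᵢ = 0.00793219 eV.
S/k_B = ln Z + ⟨E⟩/kT = ln(0.630490) + 0.00793219/0.0107 = -0.461258 + 0.741326 = 0.2801.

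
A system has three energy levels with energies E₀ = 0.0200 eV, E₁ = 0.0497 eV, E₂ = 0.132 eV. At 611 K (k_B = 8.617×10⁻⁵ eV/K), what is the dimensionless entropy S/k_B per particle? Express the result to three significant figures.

0.864

k_BT = 8.617×10⁻⁵ × 611 K = 0.052650 eV.
Eᵢ/kT = 0.37987, 0.94397, 2.5071.
Z = Σ e^(−Eᵢ/kT) = e^(−0.37987) + e^(−0.94397) + e^(−2.5071) = 0.68395 + 0.38908 + 0.081504 = 1.1545.
⟨E⟩ = Σ EᵢPᵢ = 0.037917 eV.
S/k_B = ln Z + ⟨E⟩/kT = ln(1.1545) + 0.037917/0.052650 = 0.14367 + 0.72017 = 0.864.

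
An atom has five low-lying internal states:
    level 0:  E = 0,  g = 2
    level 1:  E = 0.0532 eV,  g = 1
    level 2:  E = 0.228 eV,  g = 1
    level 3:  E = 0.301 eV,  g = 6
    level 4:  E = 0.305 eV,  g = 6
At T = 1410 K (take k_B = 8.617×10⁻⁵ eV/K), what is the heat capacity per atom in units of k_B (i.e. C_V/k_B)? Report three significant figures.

1.16

k_BT = 8.617×10⁻⁵ × 1410 K = 0.12150 eV.
Eᵢ/kT = 0, 0.43786, 1.8765, 2.4774, 2.5103.
Z = Σ gᵢe^(−Eᵢ/kT) = 2·e^(−0) + 1·e^(−0.43786) + 1·e^(−1.8765) + 6·e^(−2.4774) + 6·e^(−2.5103) = 2.0000 + 0.64542 + 0.15313 + 0.50377 + 0.48746 = 3.7898.
⟨E⟩ = 0.097514 eV, ⟨E²⟩ = 0.026591 eV².
C_V/k_B = (⟨E²⟩ − ⟨E⟩²)/(kT)² = (0.026591 − 0.0095090)/0.014762 = 1.16.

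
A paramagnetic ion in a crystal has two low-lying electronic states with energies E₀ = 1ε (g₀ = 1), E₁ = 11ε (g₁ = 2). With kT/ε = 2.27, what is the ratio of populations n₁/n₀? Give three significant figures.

0.0244

n₁/n₀ = (g₁/g₀) exp[−(E₁−E₀)/kT] = (2/1) × exp(−(10ε)/(2.27ε)) = (2/1) × exp(-4.4053) = 0.0244.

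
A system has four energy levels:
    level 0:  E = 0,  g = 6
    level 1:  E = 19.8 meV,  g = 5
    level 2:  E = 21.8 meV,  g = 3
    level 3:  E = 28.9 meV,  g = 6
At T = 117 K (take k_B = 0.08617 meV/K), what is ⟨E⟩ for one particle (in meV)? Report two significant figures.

k_BT = 0.08617 × 117 K = 10.08 meV.
Eᵢ/kT = 0, 1.964, 2.163, 2.867.
Z = Σ gᵢe^(−Eᵢ/kT) = 6·e^(−0) + 5·e^(−1.964) + 3·e^(−2.163) + 6·e^(−2.867) = 6.000 + 0.7015 + 0.3449 + 0.3412 = 7.388.
⟨E⟩ = Σ Eᵢ gᵢe^(−Eᵢ/kT) / Z = (0·6.000 + 19.8·0.7015 + 21.8·0.3449 + 28.9·0.3412) / 7.388 = 4.2 meV.

4.2 meV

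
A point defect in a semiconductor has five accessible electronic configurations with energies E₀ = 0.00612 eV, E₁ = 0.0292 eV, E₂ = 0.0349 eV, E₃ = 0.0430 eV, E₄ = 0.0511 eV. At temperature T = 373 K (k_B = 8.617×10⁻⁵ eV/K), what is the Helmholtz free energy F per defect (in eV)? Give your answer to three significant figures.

k_BT = 8.617×10⁻⁵ × 373 K = 0.032141 eV.
Eᵢ/kT = 0.19041, 0.90850, 1.0858, 1.3379, 1.5899.
Z = Σ e^(−Eᵢ/kT) = e^(−0.19041) + e^(−0.90850) + e^(−1.0858) + e^(−1.3379) + e^(−1.5899) = 0.82662 + 0.40313 + 0.33763 + 0.26240 + 0.20395 = 2.0337.
F = −kT ln Z = −0.032141 × ln(2.0337) = −0.032141 × 0.70986 = -0.0228 eV.

-0.0228 eV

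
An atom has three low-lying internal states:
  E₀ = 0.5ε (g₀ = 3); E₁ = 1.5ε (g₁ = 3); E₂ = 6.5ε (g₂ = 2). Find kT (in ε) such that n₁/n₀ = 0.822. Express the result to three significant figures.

n₁/n₀ = (g₁/g₀) exp[−(E₁−E₀)/kT] = 0.822.
⇒ (E₁−E₀)/kT = ln((3/3)/0.822) = ln(1.2165) = 0.19598.
kT = 1.0ε / 0.19598 = 5.10 ε.

5.10 ε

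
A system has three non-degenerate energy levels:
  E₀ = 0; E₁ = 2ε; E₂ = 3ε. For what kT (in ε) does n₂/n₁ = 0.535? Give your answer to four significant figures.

1.599 ε

n₂/n₁ = exp[−(E₂−E₁)/kT] = 0.535.
⇒ (E₂−E₁)/kT = ln(1/0.535) = ln(1.86916) = 0.625489.
kT = 1ε / 0.625489 = 1.599 ε.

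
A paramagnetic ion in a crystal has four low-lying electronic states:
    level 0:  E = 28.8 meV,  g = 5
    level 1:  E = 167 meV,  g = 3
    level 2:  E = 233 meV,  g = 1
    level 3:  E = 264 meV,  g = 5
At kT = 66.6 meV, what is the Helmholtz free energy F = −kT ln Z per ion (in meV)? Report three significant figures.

-85.6 meV

Eᵢ/kT = 0.43243, 2.5075, 3.4985, 3.9640.
Z = Σ gᵢe^(−Eᵢ/kT) = 5·e^(−0.43243) + 3·e^(−2.5075) + 1·e^(−3.4985) + 5·e^(−3.9640) = 3.2447 + 0.24441 + 0.030243 + 0.094935 = 3.6143.
F = −kT ln Z = −66.6 × ln(3.6143) = −66.6 × 1.2849 = -85.6 meV.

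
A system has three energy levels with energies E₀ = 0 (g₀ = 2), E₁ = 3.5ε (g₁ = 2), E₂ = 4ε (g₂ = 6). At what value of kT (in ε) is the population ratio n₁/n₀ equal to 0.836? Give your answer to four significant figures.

19.54 ε

n₁/n₀ = (g₁/g₀) exp[−(E₁−E₀)/kT] = 0.836.
⇒ (E₁−E₀)/kT = ln((2/2)/0.836) = ln(1.19617) = 0.179125.
kT = 3.5ε / 0.179125 = 19.54 ε.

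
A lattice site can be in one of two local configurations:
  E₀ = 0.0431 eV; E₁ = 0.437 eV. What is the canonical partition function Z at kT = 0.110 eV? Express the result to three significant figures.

Eᵢ/kT = 0.39182, 3.9727.
Z = Σ e^(−Eᵢ/kT) = e^(−0.39182) + e^(−3.9727) = 0.67583 + 0.018823 = 0.69465.

Z = 0.695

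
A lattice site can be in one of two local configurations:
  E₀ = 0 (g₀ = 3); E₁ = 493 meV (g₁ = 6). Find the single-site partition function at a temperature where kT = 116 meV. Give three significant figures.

Eᵢ/kT = 0, 4.2500.
Z = Σ gᵢe^(−Eᵢ/kT) = 3·e^(−0) + 6·e^(−4.2500) = 3.0000 + 0.085585 = 3.0856.

Z = 3.09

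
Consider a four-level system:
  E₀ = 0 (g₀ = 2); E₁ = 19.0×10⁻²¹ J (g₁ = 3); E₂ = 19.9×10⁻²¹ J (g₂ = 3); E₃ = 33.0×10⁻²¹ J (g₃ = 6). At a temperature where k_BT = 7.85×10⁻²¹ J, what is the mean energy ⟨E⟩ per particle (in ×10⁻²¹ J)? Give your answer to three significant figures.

4.92 ×10⁻²¹ J

Eᵢ/kT = 0, 2.4204, 2.5350, 4.2038.
Z = Σ gᵢe^(−Eᵢ/kT) = 2·e^(−0) + 3·e^(−2.4204) + 3·e^(−2.5350) + 6·e^(−4.2038) = 2.0000 + 0.26666 + 0.23779 + 0.089632 = 2.5941.
⟨E⟩ = Σ Eᵢ gᵢe^(−Eᵢ/kT) / Z = (0·2.0000 + 19.0·0.26666 + 19.9·0.23779 + 33.0·0.089632) / 2.5941 = 4.92 ×10⁻²¹ J.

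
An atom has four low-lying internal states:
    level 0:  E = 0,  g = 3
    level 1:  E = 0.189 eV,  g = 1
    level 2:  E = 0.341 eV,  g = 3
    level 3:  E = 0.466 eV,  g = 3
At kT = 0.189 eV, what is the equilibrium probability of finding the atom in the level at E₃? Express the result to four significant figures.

Eᵢ/kT = 0, 1.00000, 1.80423, 2.46561.
Z = Σ gᵢe^(−Eᵢ/kT) = 3·e^(−0) + 1·e^(−1.00000) + 3·e^(−1.80423) + 3·e^(−2.46561) = 3.00000 + 0.367879 + 0.493803 + 0.254871 = 4.11655.
P₃ = g₃ e^(−E₃/kT) / Z = 0.254871/4.11655 = 0.06191.

0.06191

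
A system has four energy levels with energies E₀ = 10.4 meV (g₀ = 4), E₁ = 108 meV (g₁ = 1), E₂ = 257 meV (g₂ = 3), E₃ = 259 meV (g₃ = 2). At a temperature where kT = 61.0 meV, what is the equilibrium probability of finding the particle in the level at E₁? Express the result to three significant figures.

Eᵢ/kT = 0.17049, 1.7705, 4.2131, 4.2459.
Z = Σ gᵢe^(−Eᵢ/kT) = 4·e^(−0.17049) + 1·e^(−1.7705) + 3·e^(−4.2131) + 2·e^(−4.2459) = 3.3730 + 0.17025 + 0.044401 + 0.028646 = 3.6163.
P₁ = g₁ e^(−E₁/kT) / Z = 0.17025/3.6163 = 0.0471.

0.0471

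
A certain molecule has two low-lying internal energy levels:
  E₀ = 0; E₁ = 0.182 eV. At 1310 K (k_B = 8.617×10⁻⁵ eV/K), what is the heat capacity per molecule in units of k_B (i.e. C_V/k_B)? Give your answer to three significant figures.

k_BT = 8.617×10⁻⁵ × 1310 K = 0.11288 eV.
Eᵢ/kT = 0, 1.6123.
Z = Σ e^(−Eᵢ/kT) = e^(−0) + e^(−1.6123) = 1.0000 + 0.19943 = 1.1994.
⟨E⟩ = 0.030262 eV, ⟨E²⟩ = 0.0055077 eV².
C_V/k_B = (⟨E²⟩ − ⟨E⟩²)/(kT)² = (0.0055077 − 0.00091579)/0.012742 = 0.360.

0.360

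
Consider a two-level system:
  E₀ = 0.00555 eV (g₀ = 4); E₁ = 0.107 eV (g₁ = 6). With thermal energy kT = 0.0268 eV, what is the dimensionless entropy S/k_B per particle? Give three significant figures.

Eᵢ/kT = 0.20709, 3.9925.
Z = Σ gᵢe^(−Eᵢ/kT) = 4·e^(−0.20709) + 6·e^(−3.9925) = 3.2518 + 0.11072 = 3.3625.
⟨E⟩ = Σ EᵢPᵢ = 0.0088906 eV.
S/k_B = ln Z + ⟨E⟩/kT = ln(3.3625) + 0.0088906/0.0268 = 1.2127 + 0.33174 = 1.54.

1.54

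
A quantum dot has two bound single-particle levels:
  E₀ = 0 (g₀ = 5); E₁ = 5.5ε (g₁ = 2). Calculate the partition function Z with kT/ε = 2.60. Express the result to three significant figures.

Eᵢ/kT = 0, 2.1154.
Z = Σ gᵢe^(−Eᵢ/kT) = 5·e^(−0) + 2·e^(−2.1154) = 5.0000 + 0.24117 = 5.2412.

Z = 5.24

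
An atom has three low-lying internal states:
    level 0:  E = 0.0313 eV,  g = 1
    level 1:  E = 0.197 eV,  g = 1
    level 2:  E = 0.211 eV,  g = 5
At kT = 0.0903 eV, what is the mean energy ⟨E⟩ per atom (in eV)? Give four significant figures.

0.1123 eV

Eᵢ/kT = 0.346622, 2.18162, 2.33666.
Z = Σ gᵢe^(−Eᵢ/kT) = 1·e^(−0.346622) + 1·e^(−2.18162) + 5·e^(−2.33666) = 0.707073 + 0.112859 + 0.483250 = 1.30318.
⟨E⟩ = Σ Eᵢ gᵢe^(−Eᵢ/kT) / Z = (0.0313·0.707073 + 0.197·0.112859 + 0.211·0.483250) / 1.30318 = 0.1123 eV.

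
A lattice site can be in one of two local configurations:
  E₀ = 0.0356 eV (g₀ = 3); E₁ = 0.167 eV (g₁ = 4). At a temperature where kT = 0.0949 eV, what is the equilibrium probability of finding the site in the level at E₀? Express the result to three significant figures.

0.750

Eᵢ/kT = 0.37513, 1.7597.
Z = Σ gᵢe^(−Eᵢ/kT) = 3·e^(−0.37513) + 4·e^(−1.7597) = 2.0616 + 0.68839 = 2.7500.
P₀ = g₀ e^(−E₀/kT) / Z = 2.0616/2.7500 = 0.750.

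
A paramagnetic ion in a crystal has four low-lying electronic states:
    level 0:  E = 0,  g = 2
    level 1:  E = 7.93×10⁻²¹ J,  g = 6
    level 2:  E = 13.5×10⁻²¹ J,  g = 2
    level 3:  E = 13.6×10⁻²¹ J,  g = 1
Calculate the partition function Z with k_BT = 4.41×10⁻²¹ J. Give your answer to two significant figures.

Z = 3.1

Eᵢ/kT = 0, 1.798, 3.061, 3.084.
Z = Σ gᵢe^(−Eᵢ/kT) = 2·e^(−0) + 6·e^(−1.798) + 2·e^(−3.061) + 1·e^(−3.084) = 2.000 + 0.9938 + 0.09368 + 0.04578 = 3.133.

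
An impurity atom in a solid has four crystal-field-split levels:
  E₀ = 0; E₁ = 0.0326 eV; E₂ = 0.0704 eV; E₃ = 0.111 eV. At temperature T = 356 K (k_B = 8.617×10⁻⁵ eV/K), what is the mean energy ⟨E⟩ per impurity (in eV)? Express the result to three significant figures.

k_BT = 8.617×10⁻⁵ × 356 K = 0.030677 eV.
Eᵢ/kT = 0, 1.0627, 2.2949, 3.6183.
Z = Σ e^(−Eᵢ/kT) = e^(−0) + e^(−1.0627) + e^(−2.2949) + e^(−3.6183) = 1.0000 + 0.34552 + 0.10077 + 0.026828 = 1.4731.
⟨E⟩ = Σ Eᵢ e^(−Eᵢ/kT) / Z = (0·1.0000 + 0.0326·0.34552 + 0.0704·0.10077 + 0.111·0.026828) / 1.4731 = 0.0145 eV.

0.0145 eV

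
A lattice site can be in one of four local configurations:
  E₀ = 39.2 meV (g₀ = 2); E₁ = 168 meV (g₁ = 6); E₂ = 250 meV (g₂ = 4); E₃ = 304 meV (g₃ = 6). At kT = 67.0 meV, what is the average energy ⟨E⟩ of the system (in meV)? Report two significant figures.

Eᵢ/kT = 0.5851, 2.507, 3.731, 4.537.
Z = Σ gᵢe^(−Eᵢ/kT) = 2·e^(−0.5851) + 6·e^(−2.507) + 4·e^(−3.731) + 6·e^(−4.537) = 1.114 + 0.4891 + 0.09588 + 0.06423 = 1.763.
⟨E⟩ = Σ Eᵢ gᵢe^(−Eᵢ/kT) / Z = (39.2·1.114 + 168·0.4891 + 250·0.09588 + 304·0.06423) / 1.763 = 96 meV.

96 meV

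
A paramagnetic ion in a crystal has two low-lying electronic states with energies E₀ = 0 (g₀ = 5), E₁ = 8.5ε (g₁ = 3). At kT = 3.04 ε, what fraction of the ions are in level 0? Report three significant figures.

0.965

Eᵢ/kT = 0, 2.7961.
Z = Σ gᵢe^(−Eᵢ/kT) = 5·e^(−0) + 3·e^(−2.7961) = 5.0000 + 0.18314 = 5.1831.
P₀ = g₀ e^(−E₀/kT) / Z = 5.0000/5.1831 = 0.965.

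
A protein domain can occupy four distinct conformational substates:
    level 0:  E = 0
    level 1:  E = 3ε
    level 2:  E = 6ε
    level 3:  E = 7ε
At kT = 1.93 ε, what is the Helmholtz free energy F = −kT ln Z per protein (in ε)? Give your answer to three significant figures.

Eᵢ/kT = 0, 1.5544, 3.1088, 3.6269.
Z = Σ e^(−Eᵢ/kT) = e^(−0) + e^(−1.5544) + e^(−3.1088) + e^(−3.6269) = 1.0000 + 0.21132 + 0.044655 + 0.026599 = 1.2826.
F = −kT ln Z = −1.93 × ln(1.2826) = −1.93 × 0.24889 = -0.480 ε.

-0.480 ε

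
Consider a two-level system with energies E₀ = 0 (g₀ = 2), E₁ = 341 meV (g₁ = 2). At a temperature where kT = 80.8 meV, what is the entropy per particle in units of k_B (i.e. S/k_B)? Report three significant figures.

0.769

Eᵢ/kT = 0, 4.2203.
Z = Σ gᵢe^(−Eᵢ/kT) = 2·e^(−0) + 2·e^(−4.2203) = 2.0000 + 0.029388 = 2.0294.
⟨E⟩ = Σ EᵢPᵢ = 4.9381 meV.
S/k_B = ln Z + ⟨E⟩/kT = ln(2.0294) + 4.9381/80.8 = 0.70774 + 0.061115 = 0.769.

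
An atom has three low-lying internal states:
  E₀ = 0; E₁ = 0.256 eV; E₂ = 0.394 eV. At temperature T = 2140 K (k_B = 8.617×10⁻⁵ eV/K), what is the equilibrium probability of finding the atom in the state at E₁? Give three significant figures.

0.182

k_BT = 8.617×10⁻⁵ × 2140 K = 0.18440 eV.
Eᵢ/kT = 0, 1.3883, 2.1367.
Z = Σ e^(−Eᵢ/kT) = e^(−0) + e^(−1.3883) + e^(−2.1367) = 1.0000 + 0.24950 + 0.11804 = 1.3675.
P₁ = e^(−E₁/kT) / Z = 0.24950/1.3675 = 0.182.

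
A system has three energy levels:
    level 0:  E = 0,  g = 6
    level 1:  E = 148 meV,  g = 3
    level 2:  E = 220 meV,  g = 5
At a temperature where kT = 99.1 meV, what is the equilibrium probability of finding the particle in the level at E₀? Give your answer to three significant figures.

0.831

Eᵢ/kT = 0, 1.4934, 2.2200.
Z = Σ gᵢe^(−Eᵢ/kT) = 6·e^(−0) + 3·e^(−1.4934) + 5·e^(−2.2200) = 6.0000 + 0.67382 + 0.54305 = 7.2169.
P₀ = g₀ e^(−E₀/kT) / Z = 6.0000/7.2169 = 0.831.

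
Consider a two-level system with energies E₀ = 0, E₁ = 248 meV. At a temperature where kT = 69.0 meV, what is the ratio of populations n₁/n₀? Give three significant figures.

0.0275

n₁/n₀ = exp[−(E₁−E₀)/kT] = exp(−(248 meV)/(69.0 meV)) = exp(-3.5942) = 0.0275.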